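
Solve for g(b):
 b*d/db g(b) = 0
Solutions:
 g(b) = C1


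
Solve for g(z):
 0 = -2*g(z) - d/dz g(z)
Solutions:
 g(z) = C1*exp(-2*z)


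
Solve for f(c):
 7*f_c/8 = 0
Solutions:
 f(c) = C1


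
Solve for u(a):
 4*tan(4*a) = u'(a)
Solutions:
 u(a) = C1 - log(cos(4*a))


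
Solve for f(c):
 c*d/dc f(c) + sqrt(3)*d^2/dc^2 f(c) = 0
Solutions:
 f(c) = C1 + C2*erf(sqrt(2)*3^(3/4)*c/6)


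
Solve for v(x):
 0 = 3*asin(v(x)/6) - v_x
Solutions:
 Integral(1/asin(_y/6), (_y, v(x))) = C1 + 3*x


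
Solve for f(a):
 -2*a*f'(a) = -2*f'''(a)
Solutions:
 f(a) = C1 + Integral(C2*airyai(a) + C3*airybi(a), a)


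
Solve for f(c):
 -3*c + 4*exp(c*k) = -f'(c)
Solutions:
 f(c) = C1 + 3*c^2/2 - 4*exp(c*k)/k


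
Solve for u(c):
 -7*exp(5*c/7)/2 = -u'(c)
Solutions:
 u(c) = C1 + 49*exp(5*c/7)/10


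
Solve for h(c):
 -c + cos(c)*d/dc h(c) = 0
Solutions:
 h(c) = C1 + Integral(c/cos(c), c)


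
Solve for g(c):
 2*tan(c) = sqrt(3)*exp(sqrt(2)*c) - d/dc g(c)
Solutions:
 g(c) = C1 + sqrt(6)*exp(sqrt(2)*c)/2 + 2*log(cos(c))


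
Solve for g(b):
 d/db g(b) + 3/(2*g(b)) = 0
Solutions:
 g(b) = -sqrt(C1 - 3*b)
 g(b) = sqrt(C1 - 3*b)


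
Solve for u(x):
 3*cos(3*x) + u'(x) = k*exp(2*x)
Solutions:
 u(x) = C1 + k*exp(2*x)/2 - sin(3*x)


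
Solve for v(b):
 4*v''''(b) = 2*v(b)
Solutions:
 v(b) = C1*exp(-2^(3/4)*b/2) + C2*exp(2^(3/4)*b/2) + C3*sin(2^(3/4)*b/2) + C4*cos(2^(3/4)*b/2)


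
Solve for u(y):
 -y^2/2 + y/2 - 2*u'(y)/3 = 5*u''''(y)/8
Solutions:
 u(y) = C1 + C4*exp(-2*15^(2/3)*2^(1/3)*y/15) - y^3/4 + 3*y^2/8 + (C2*sin(2^(1/3)*3^(1/6)*5^(2/3)*y/5) + C3*cos(2^(1/3)*3^(1/6)*5^(2/3)*y/5))*exp(15^(2/3)*2^(1/3)*y/15)


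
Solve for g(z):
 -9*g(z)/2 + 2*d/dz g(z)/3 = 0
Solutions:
 g(z) = C1*exp(27*z/4)


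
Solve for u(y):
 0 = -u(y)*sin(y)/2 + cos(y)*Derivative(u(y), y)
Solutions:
 u(y) = C1/sqrt(cos(y))


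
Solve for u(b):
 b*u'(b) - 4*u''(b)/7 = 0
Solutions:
 u(b) = C1 + C2*erfi(sqrt(14)*b/4)


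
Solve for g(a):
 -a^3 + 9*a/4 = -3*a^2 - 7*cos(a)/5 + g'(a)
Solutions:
 g(a) = C1 - a^4/4 + a^3 + 9*a^2/8 + 7*sin(a)/5


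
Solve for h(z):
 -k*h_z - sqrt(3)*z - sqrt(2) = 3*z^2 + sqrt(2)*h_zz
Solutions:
 h(z) = C1 + C2*exp(-sqrt(2)*k*z/2) - z^3/k - sqrt(3)*z^2/(2*k) - sqrt(2)*z/k + 3*sqrt(2)*z^2/k^2 + sqrt(6)*z/k^2 - 12*z/k^3


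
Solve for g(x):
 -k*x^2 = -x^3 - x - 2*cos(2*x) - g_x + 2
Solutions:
 g(x) = C1 + k*x^3/3 - x^4/4 - x^2/2 + 2*x - 2*sin(x)*cos(x)


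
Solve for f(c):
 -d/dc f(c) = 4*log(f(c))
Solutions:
 li(f(c)) = C1 - 4*c


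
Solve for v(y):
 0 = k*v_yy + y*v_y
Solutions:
 v(y) = C1 + C2*sqrt(k)*erf(sqrt(2)*y*sqrt(1/k)/2)


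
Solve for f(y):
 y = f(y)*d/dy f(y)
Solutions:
 f(y) = -sqrt(C1 + y^2)
 f(y) = sqrt(C1 + y^2)


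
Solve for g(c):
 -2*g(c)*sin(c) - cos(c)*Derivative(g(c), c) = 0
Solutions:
 g(c) = C1*cos(c)^2


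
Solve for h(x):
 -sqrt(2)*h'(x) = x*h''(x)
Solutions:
 h(x) = C1 + C2*x^(1 - sqrt(2))


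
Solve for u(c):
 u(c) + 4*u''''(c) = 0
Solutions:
 u(c) = (C1*sin(c/2) + C2*cos(c/2))*exp(-c/2) + (C3*sin(c/2) + C4*cos(c/2))*exp(c/2)


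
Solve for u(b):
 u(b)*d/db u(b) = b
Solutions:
 u(b) = -sqrt(C1 + b^2)
 u(b) = sqrt(C1 + b^2)


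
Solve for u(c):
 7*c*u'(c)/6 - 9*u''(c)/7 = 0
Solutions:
 u(c) = C1 + C2*erfi(7*sqrt(3)*c/18)


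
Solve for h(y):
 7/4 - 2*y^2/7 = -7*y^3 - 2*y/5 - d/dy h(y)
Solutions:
 h(y) = C1 - 7*y^4/4 + 2*y^3/21 - y^2/5 - 7*y/4


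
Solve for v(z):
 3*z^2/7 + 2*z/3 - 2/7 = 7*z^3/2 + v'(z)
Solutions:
 v(z) = C1 - 7*z^4/8 + z^3/7 + z^2/3 - 2*z/7


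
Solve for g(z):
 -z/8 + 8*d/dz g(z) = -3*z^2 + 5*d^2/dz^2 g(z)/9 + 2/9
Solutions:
 g(z) = C1 + C2*exp(72*z/5) - z^3/8 - 7*z^2/384 + 349*z/13824


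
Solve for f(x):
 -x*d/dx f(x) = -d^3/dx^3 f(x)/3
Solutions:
 f(x) = C1 + Integral(C2*airyai(3^(1/3)*x) + C3*airybi(3^(1/3)*x), x)


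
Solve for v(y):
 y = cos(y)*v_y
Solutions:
 v(y) = C1 + Integral(y/cos(y), y)


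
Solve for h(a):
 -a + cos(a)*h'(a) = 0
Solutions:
 h(a) = C1 + Integral(a/cos(a), a)


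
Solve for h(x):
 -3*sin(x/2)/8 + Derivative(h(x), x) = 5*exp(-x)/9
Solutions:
 h(x) = C1 - 3*cos(x/2)/4 - 5*exp(-x)/9


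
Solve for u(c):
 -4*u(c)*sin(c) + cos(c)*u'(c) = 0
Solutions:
 u(c) = C1/cos(c)^4


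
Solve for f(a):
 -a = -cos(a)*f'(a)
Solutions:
 f(a) = C1 + Integral(a/cos(a), a)


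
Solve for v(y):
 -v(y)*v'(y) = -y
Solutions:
 v(y) = -sqrt(C1 + y^2)
 v(y) = sqrt(C1 + y^2)


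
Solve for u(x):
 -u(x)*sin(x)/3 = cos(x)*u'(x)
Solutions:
 u(x) = C1*cos(x)^(1/3)


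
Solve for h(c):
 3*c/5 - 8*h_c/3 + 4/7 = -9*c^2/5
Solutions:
 h(c) = C1 + 9*c^3/40 + 9*c^2/80 + 3*c/14


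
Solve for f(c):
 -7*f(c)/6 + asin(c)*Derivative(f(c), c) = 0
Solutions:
 f(c) = C1*exp(7*Integral(1/asin(c), c)/6)


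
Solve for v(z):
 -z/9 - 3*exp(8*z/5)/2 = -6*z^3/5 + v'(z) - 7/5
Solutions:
 v(z) = C1 + 3*z^4/10 - z^2/18 + 7*z/5 - 15*exp(8*z/5)/16


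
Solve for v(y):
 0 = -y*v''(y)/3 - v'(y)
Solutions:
 v(y) = C1 + C2/y^2


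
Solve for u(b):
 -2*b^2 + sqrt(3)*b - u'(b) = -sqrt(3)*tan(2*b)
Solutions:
 u(b) = C1 - 2*b^3/3 + sqrt(3)*b^2/2 - sqrt(3)*log(cos(2*b))/2


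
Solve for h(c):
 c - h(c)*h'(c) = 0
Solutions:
 h(c) = -sqrt(C1 + c^2)
 h(c) = sqrt(C1 + c^2)


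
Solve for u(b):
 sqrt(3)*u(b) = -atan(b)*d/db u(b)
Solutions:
 u(b) = C1*exp(-sqrt(3)*Integral(1/atan(b), b))


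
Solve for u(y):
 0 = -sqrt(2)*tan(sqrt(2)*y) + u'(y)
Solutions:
 u(y) = C1 - log(cos(sqrt(2)*y))


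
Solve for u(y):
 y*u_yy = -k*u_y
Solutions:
 u(y) = C1 + y^(1 - re(k))*(C2*sin(log(y)*Abs(im(k))) + C3*cos(log(y)*im(k)))


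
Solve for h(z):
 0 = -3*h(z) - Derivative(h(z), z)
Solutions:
 h(z) = C1*exp(-3*z)


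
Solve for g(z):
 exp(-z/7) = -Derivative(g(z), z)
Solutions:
 g(z) = C1 + 7*exp(-z/7)


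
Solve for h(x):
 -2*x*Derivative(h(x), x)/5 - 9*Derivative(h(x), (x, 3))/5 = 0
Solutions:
 h(x) = C1 + Integral(C2*airyai(-6^(1/3)*x/3) + C3*airybi(-6^(1/3)*x/3), x)


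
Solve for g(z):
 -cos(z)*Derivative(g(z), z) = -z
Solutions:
 g(z) = C1 + Integral(z/cos(z), z)


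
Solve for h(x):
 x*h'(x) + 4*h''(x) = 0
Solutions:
 h(x) = C1 + C2*erf(sqrt(2)*x/4)


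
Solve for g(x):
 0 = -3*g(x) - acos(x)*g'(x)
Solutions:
 g(x) = C1*exp(-3*Integral(1/acos(x), x))


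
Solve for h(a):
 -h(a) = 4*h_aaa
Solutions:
 h(a) = C3*exp(-2^(1/3)*a/2) + (C1*sin(2^(1/3)*sqrt(3)*a/4) + C2*cos(2^(1/3)*sqrt(3)*a/4))*exp(2^(1/3)*a/4)


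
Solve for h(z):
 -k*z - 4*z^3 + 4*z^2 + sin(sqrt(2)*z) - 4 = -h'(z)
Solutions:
 h(z) = C1 + k*z^2/2 + z^4 - 4*z^3/3 + 4*z + sqrt(2)*cos(sqrt(2)*z)/2


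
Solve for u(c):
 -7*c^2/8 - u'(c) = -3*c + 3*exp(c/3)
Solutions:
 u(c) = C1 - 7*c^3/24 + 3*c^2/2 - 9*exp(c/3)


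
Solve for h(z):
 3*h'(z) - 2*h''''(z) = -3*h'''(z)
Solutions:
 h(z) = C1 + C2*exp(z*(-(4*sqrt(3) + 7)^(1/3) - 1/(4*sqrt(3) + 7)^(1/3) + 2)/4)*sin(sqrt(3)*z*(-(4*sqrt(3) + 7)^(1/3) + (4*sqrt(3) + 7)^(-1/3))/4) + C3*exp(z*(-(4*sqrt(3) + 7)^(1/3) - 1/(4*sqrt(3) + 7)^(1/3) + 2)/4)*cos(sqrt(3)*z*(-(4*sqrt(3) + 7)^(1/3) + (4*sqrt(3) + 7)^(-1/3))/4) + C4*exp(z*((4*sqrt(3) + 7)^(-1/3) + 1 + (4*sqrt(3) + 7)^(1/3))/2)


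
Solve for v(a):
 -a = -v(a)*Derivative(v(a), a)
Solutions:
 v(a) = -sqrt(C1 + a^2)
 v(a) = sqrt(C1 + a^2)


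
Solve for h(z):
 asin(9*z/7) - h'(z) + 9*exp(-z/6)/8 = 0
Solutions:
 h(z) = C1 + z*asin(9*z/7) + sqrt(49 - 81*z^2)/9 - 27*exp(-z/6)/4


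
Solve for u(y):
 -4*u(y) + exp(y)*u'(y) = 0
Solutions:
 u(y) = C1*exp(-4*exp(-y))


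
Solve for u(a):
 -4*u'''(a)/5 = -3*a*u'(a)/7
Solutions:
 u(a) = C1 + Integral(C2*airyai(1470^(1/3)*a/14) + C3*airybi(1470^(1/3)*a/14), a)


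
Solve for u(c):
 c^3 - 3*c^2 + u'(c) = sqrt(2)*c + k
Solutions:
 u(c) = C1 - c^4/4 + c^3 + sqrt(2)*c^2/2 + c*k


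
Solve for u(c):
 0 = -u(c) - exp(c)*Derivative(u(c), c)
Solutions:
 u(c) = C1*exp(exp(-c))


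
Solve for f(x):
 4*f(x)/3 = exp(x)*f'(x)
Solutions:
 f(x) = C1*exp(-4*exp(-x)/3)


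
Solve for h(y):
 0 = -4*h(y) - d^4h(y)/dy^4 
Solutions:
 h(y) = (C1*sin(y) + C2*cos(y))*exp(-y) + (C3*sin(y) + C4*cos(y))*exp(y)


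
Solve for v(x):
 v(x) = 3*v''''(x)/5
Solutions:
 v(x) = C1*exp(-3^(3/4)*5^(1/4)*x/3) + C2*exp(3^(3/4)*5^(1/4)*x/3) + C3*sin(3^(3/4)*5^(1/4)*x/3) + C4*cos(3^(3/4)*5^(1/4)*x/3)


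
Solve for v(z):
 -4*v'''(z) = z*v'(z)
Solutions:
 v(z) = C1 + Integral(C2*airyai(-2^(1/3)*z/2) + C3*airybi(-2^(1/3)*z/2), z)


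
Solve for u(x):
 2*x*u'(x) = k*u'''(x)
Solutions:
 u(x) = C1 + Integral(C2*airyai(2^(1/3)*x*(1/k)^(1/3)) + C3*airybi(2^(1/3)*x*(1/k)^(1/3)), x)


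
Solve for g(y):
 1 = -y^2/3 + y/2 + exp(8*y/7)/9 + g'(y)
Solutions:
 g(y) = C1 + y^3/9 - y^2/4 + y - 7*exp(8*y/7)/72


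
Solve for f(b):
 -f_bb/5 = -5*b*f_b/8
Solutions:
 f(b) = C1 + C2*erfi(5*b/4)


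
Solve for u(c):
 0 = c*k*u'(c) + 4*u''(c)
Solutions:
 u(c) = Piecewise((-sqrt(2)*sqrt(pi)*C1*erf(sqrt(2)*c*sqrt(k)/4)/sqrt(k) - C2, (k > 0) | (k < 0)), (-C1*c - C2, True))


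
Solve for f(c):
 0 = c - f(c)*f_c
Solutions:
 f(c) = -sqrt(C1 + c^2)
 f(c) = sqrt(C1 + c^2)


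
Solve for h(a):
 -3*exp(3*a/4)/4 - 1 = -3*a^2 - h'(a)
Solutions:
 h(a) = C1 - a^3 + a + exp(3*a/4)


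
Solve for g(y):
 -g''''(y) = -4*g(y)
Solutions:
 g(y) = C1*exp(-sqrt(2)*y) + C2*exp(sqrt(2)*y) + C3*sin(sqrt(2)*y) + C4*cos(sqrt(2)*y)


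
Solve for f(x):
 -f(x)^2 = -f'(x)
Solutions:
 f(x) = -1/(C1 + x)


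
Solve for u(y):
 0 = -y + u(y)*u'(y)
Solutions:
 u(y) = -sqrt(C1 + y^2)
 u(y) = sqrt(C1 + y^2)


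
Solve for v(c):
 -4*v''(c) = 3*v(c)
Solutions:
 v(c) = C1*sin(sqrt(3)*c/2) + C2*cos(sqrt(3)*c/2)


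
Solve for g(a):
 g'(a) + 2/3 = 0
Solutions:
 g(a) = C1 - 2*a/3


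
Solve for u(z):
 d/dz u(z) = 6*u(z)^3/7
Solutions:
 u(z) = -sqrt(14)*sqrt(-1/(C1 + 6*z))/2
 u(z) = sqrt(14)*sqrt(-1/(C1 + 6*z))/2


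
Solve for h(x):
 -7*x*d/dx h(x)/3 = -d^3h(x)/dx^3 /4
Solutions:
 h(x) = C1 + Integral(C2*airyai(28^(1/3)*3^(2/3)*x/3) + C3*airybi(28^(1/3)*3^(2/3)*x/3), x)


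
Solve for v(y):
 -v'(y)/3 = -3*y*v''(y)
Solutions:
 v(y) = C1 + C2*y^(10/9)


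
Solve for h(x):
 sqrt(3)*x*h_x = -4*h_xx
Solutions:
 h(x) = C1 + C2*erf(sqrt(2)*3^(1/4)*x/4)


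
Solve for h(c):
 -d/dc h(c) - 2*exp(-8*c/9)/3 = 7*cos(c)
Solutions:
 h(c) = C1 - 7*sin(c) + 3*exp(-8*c/9)/4


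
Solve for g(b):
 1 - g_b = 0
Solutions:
 g(b) = C1 + b


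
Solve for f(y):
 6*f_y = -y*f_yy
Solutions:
 f(y) = C1 + C2/y^5


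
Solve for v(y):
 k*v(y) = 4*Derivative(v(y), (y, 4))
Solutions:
 v(y) = C1*exp(-sqrt(2)*k^(1/4)*y/2) + C2*exp(sqrt(2)*k^(1/4)*y/2) + C3*exp(-sqrt(2)*I*k^(1/4)*y/2) + C4*exp(sqrt(2)*I*k^(1/4)*y/2)


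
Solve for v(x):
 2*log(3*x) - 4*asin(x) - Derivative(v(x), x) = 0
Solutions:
 v(x) = C1 + 2*x*log(x) - 4*x*asin(x) - 2*x + 2*x*log(3) - 4*sqrt(1 - x^2)


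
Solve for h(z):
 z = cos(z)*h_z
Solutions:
 h(z) = C1 + Integral(z/cos(z), z)


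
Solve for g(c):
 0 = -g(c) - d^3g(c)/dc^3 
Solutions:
 g(c) = C3*exp(-c) + (C1*sin(sqrt(3)*c/2) + C2*cos(sqrt(3)*c/2))*exp(c/2)


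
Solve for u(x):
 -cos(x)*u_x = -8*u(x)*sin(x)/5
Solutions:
 u(x) = C1/cos(x)^(8/5)


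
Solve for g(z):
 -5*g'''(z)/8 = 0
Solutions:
 g(z) = C1 + C2*z + C3*z^2


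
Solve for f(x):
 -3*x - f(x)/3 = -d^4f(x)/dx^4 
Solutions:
 f(x) = C1*exp(-3^(3/4)*x/3) + C2*exp(3^(3/4)*x/3) + C3*sin(3^(3/4)*x/3) + C4*cos(3^(3/4)*x/3) - 9*x


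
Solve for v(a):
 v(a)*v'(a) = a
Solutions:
 v(a) = -sqrt(C1 + a^2)
 v(a) = sqrt(C1 + a^2)


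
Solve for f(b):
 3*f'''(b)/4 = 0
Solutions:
 f(b) = C1 + C2*b + C3*b^2


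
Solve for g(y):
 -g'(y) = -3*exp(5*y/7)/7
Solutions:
 g(y) = C1 + 3*exp(5*y/7)/5


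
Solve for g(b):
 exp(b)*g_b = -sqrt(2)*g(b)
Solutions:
 g(b) = C1*exp(sqrt(2)*exp(-b))


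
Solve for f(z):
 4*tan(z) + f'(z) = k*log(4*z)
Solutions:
 f(z) = C1 + k*z*(log(z) - 1) + 2*k*z*log(2) + 4*log(cos(z))


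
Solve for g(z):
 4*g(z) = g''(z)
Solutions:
 g(z) = C1*exp(-2*z) + C2*exp(2*z)


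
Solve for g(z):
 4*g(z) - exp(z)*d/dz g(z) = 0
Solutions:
 g(z) = C1*exp(-4*exp(-z))


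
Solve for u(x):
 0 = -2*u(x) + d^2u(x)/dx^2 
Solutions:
 u(x) = C1*exp(-sqrt(2)*x) + C2*exp(sqrt(2)*x)


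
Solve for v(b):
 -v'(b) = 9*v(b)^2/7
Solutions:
 v(b) = 7/(C1 + 9*b)


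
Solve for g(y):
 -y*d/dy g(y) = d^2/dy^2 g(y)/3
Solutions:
 g(y) = C1 + C2*erf(sqrt(6)*y/2)


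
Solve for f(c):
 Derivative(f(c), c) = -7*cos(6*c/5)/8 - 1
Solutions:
 f(c) = C1 - c - 35*sin(6*c/5)/48


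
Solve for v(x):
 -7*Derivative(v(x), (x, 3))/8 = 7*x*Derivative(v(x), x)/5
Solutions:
 v(x) = C1 + Integral(C2*airyai(-2*5^(2/3)*x/5) + C3*airybi(-2*5^(2/3)*x/5), x)


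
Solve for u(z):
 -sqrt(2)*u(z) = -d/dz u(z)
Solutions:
 u(z) = C1*exp(sqrt(2)*z)


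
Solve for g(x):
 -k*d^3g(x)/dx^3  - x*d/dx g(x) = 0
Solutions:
 g(x) = C1 + Integral(C2*airyai(x*(-1/k)^(1/3)) + C3*airybi(x*(-1/k)^(1/3)), x)


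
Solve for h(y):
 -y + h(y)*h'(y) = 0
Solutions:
 h(y) = -sqrt(C1 + y^2)
 h(y) = sqrt(C1 + y^2)


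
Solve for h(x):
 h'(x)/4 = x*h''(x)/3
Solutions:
 h(x) = C1 + C2*x^(7/4)


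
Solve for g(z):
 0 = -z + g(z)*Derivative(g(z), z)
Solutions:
 g(z) = -sqrt(C1 + z^2)
 g(z) = sqrt(C1 + z^2)


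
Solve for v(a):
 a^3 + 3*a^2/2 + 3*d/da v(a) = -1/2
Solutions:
 v(a) = C1 - a^4/12 - a^3/6 - a/6


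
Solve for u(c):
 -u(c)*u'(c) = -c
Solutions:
 u(c) = -sqrt(C1 + c^2)
 u(c) = sqrt(C1 + c^2)


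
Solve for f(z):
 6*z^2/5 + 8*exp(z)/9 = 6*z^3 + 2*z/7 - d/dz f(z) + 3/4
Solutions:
 f(z) = C1 + 3*z^4/2 - 2*z^3/5 + z^2/7 + 3*z/4 - 8*exp(z)/9


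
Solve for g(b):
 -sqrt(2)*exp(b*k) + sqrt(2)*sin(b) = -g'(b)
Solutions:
 g(b) = C1 + sqrt(2)*cos(b) + sqrt(2)*exp(b*k)/k


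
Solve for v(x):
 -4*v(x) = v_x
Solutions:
 v(x) = C1*exp(-4*x)


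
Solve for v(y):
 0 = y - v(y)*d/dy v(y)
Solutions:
 v(y) = -sqrt(C1 + y^2)
 v(y) = sqrt(C1 + y^2)


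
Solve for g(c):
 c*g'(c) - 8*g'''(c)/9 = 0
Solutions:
 g(c) = C1 + Integral(C2*airyai(3^(2/3)*c/2) + C3*airybi(3^(2/3)*c/2), c)


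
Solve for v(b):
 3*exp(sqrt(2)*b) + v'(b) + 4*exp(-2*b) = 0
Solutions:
 v(b) = C1 - 3*sqrt(2)*exp(sqrt(2)*b)/2 + 2*exp(-2*b)


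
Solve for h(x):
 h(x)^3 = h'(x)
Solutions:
 h(x) = -sqrt(2)*sqrt(-1/(C1 + x))/2
 h(x) = sqrt(2)*sqrt(-1/(C1 + x))/2


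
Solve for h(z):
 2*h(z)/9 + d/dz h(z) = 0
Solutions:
 h(z) = C1*exp(-2*z/9)


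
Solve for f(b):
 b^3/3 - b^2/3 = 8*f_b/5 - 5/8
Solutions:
 f(b) = C1 + 5*b^4/96 - 5*b^3/72 + 25*b/64


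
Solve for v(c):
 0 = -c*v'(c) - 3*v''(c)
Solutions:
 v(c) = C1 + C2*erf(sqrt(6)*c/6)


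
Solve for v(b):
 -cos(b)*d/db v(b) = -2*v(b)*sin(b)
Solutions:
 v(b) = C1/cos(b)^2


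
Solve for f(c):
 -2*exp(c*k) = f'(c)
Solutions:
 f(c) = C1 - 2*exp(c*k)/k


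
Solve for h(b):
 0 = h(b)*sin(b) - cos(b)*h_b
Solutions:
 h(b) = C1/cos(b)


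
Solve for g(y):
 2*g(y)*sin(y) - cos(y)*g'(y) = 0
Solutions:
 g(y) = C1/cos(y)^2


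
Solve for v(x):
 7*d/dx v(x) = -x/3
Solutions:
 v(x) = C1 - x^2/42


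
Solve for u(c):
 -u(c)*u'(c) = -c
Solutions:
 u(c) = -sqrt(C1 + c^2)
 u(c) = sqrt(C1 + c^2)


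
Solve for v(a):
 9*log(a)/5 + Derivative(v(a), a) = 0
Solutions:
 v(a) = C1 - 9*a*log(a)/5 + 9*a/5


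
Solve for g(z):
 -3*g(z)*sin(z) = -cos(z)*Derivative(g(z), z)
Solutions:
 g(z) = C1/cos(z)^3


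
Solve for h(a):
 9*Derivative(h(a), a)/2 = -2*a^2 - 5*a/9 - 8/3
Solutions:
 h(a) = C1 - 4*a^3/27 - 5*a^2/81 - 16*a/27


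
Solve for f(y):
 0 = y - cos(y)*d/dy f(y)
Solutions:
 f(y) = C1 + Integral(y/cos(y), y)


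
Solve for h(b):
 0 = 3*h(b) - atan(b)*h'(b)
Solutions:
 h(b) = C1*exp(3*Integral(1/atan(b), b))


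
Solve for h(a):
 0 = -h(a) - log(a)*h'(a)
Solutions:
 h(a) = C1*exp(-li(a))


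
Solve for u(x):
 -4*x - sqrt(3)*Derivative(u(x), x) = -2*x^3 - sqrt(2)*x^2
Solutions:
 u(x) = C1 + sqrt(3)*x^4/6 + sqrt(6)*x^3/9 - 2*sqrt(3)*x^2/3


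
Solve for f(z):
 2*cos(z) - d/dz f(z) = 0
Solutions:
 f(z) = C1 + 2*sin(z)


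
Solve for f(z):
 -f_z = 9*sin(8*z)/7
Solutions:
 f(z) = C1 + 9*cos(8*z)/56


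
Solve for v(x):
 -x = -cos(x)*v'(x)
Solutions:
 v(x) = C1 + Integral(x/cos(x), x)


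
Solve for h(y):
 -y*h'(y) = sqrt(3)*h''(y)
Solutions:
 h(y) = C1 + C2*erf(sqrt(2)*3^(3/4)*y/6)


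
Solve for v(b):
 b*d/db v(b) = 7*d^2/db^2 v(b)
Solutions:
 v(b) = C1 + C2*erfi(sqrt(14)*b/14)


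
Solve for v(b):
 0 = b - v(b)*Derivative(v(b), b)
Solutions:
 v(b) = -sqrt(C1 + b^2)
 v(b) = sqrt(C1 + b^2)


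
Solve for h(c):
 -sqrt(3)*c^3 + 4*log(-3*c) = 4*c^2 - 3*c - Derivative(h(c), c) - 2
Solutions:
 h(c) = C1 + sqrt(3)*c^4/4 + 4*c^3/3 - 3*c^2/2 - 4*c*log(-c) + 2*c*(1 - 2*log(3))


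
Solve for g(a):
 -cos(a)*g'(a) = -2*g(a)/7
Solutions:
 g(a) = C1*(sin(a) + 1)^(1/7)/(sin(a) - 1)^(1/7)


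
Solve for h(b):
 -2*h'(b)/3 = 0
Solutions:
 h(b) = C1


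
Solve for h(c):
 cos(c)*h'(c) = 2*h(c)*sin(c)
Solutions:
 h(c) = C1/cos(c)^2


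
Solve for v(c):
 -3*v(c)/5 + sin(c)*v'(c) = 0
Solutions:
 v(c) = C1*(cos(c) - 1)^(3/10)/(cos(c) + 1)^(3/10)


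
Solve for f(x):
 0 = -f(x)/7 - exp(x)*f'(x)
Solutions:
 f(x) = C1*exp(exp(-x)/7)


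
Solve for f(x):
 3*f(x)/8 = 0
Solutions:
 f(x) = 0


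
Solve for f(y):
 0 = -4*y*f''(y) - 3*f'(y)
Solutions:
 f(y) = C1 + C2*y^(1/4)


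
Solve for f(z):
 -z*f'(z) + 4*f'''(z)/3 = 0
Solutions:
 f(z) = C1 + Integral(C2*airyai(6^(1/3)*z/2) + C3*airybi(6^(1/3)*z/2), z)


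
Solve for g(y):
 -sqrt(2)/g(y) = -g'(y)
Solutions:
 g(y) = -sqrt(C1 + 2*sqrt(2)*y)
 g(y) = sqrt(C1 + 2*sqrt(2)*y)


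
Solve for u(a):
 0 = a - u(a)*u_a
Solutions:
 u(a) = -sqrt(C1 + a^2)
 u(a) = sqrt(C1 + a^2)


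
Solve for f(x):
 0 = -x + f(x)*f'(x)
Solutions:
 f(x) = -sqrt(C1 + x^2)
 f(x) = sqrt(C1 + x^2)


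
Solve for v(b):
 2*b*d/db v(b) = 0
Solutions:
 v(b) = C1


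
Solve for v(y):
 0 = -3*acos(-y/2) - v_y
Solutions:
 v(y) = C1 - 3*y*acos(-y/2) - 3*sqrt(4 - y^2)


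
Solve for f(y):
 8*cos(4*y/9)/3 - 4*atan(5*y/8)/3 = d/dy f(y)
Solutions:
 f(y) = C1 - 4*y*atan(5*y/8)/3 + 16*log(25*y^2 + 64)/15 + 6*sin(4*y/9)


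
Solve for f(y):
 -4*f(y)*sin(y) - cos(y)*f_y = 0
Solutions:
 f(y) = C1*cos(y)^4


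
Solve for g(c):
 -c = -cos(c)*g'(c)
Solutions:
 g(c) = C1 + Integral(c/cos(c), c)


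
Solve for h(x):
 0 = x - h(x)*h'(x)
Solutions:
 h(x) = -sqrt(C1 + x^2)
 h(x) = sqrt(C1 + x^2)


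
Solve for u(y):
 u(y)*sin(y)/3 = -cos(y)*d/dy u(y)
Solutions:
 u(y) = C1*cos(y)^(1/3)


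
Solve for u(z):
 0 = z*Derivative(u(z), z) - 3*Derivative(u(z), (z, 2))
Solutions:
 u(z) = C1 + C2*erfi(sqrt(6)*z/6)


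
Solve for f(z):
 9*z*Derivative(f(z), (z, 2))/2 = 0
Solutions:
 f(z) = C1 + C2*z


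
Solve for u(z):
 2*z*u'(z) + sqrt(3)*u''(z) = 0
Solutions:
 u(z) = C1 + C2*erf(3^(3/4)*z/3)


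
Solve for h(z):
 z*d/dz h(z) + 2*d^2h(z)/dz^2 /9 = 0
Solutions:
 h(z) = C1 + C2*erf(3*z/2)


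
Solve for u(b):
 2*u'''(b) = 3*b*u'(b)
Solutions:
 u(b) = C1 + Integral(C2*airyai(2^(2/3)*3^(1/3)*b/2) + C3*airybi(2^(2/3)*3^(1/3)*b/2), b)


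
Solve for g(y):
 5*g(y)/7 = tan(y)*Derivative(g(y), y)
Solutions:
 g(y) = C1*sin(y)^(5/7)


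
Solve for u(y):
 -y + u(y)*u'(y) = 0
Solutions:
 u(y) = -sqrt(C1 + y^2)
 u(y) = sqrt(C1 + y^2)


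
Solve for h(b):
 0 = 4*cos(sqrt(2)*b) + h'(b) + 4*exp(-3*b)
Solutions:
 h(b) = C1 - 2*sqrt(2)*sin(sqrt(2)*b) + 4*exp(-3*b)/3


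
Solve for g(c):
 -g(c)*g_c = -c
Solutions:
 g(c) = -sqrt(C1 + c^2)
 g(c) = sqrt(C1 + c^2)


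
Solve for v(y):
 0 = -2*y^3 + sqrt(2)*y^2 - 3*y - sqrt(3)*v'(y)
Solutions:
 v(y) = C1 - sqrt(3)*y^4/6 + sqrt(6)*y^3/9 - sqrt(3)*y^2/2


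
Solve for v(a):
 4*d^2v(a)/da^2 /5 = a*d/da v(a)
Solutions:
 v(a) = C1 + C2*erfi(sqrt(10)*a/4)


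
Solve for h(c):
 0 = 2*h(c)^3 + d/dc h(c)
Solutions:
 h(c) = -sqrt(2)*sqrt(-1/(C1 - 2*c))/2
 h(c) = sqrt(2)*sqrt(-1/(C1 - 2*c))/2


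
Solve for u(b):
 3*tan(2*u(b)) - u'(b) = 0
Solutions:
 u(b) = -asin(C1*exp(6*b))/2 + pi/2
 u(b) = asin(C1*exp(6*b))/2


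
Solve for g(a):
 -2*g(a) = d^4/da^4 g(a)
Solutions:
 g(a) = (C1*sin(2^(3/4)*a/2) + C2*cos(2^(3/4)*a/2))*exp(-2^(3/4)*a/2) + (C3*sin(2^(3/4)*a/2) + C4*cos(2^(3/4)*a/2))*exp(2^(3/4)*a/2)


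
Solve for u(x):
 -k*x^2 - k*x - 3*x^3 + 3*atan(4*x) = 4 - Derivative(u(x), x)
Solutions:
 u(x) = C1 + k*x^3/3 + k*x^2/2 + 3*x^4/4 - 3*x*atan(4*x) + 4*x + 3*log(16*x^2 + 1)/8


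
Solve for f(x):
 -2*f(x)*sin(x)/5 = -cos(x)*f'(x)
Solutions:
 f(x) = C1/cos(x)^(2/5)


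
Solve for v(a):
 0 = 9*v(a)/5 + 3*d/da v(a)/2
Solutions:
 v(a) = C1*exp(-6*a/5)


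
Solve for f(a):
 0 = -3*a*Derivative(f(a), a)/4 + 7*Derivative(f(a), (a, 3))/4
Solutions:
 f(a) = C1 + Integral(C2*airyai(3^(1/3)*7^(2/3)*a/7) + C3*airybi(3^(1/3)*7^(2/3)*a/7), a)


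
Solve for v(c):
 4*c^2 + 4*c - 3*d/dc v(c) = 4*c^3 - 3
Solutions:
 v(c) = C1 - c^4/3 + 4*c^3/9 + 2*c^2/3 + c


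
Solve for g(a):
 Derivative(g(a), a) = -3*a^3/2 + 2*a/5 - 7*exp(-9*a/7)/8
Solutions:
 g(a) = C1 - 3*a^4/8 + a^2/5 + 49*exp(-9*a/7)/72


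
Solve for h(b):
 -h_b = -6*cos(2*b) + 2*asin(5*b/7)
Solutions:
 h(b) = C1 - 2*b*asin(5*b/7) - 2*sqrt(49 - 25*b^2)/5 + 3*sin(2*b)


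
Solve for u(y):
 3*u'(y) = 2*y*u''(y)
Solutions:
 u(y) = C1 + C2*y^(5/2)


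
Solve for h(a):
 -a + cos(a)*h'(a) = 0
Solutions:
 h(a) = C1 + Integral(a/cos(a), a)


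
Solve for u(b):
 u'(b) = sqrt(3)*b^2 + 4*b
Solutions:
 u(b) = C1 + sqrt(3)*b^3/3 + 2*b^2


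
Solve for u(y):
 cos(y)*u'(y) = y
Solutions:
 u(y) = C1 + Integral(y/cos(y), y)


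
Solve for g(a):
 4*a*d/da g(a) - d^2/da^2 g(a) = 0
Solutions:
 g(a) = C1 + C2*erfi(sqrt(2)*a)


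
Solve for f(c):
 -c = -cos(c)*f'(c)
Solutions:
 f(c) = C1 + Integral(c/cos(c), c)


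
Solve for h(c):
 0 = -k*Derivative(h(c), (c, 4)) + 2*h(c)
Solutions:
 h(c) = C1*exp(-2^(1/4)*c*(1/k)^(1/4)) + C2*exp(2^(1/4)*c*(1/k)^(1/4)) + C3*exp(-2^(1/4)*I*c*(1/k)^(1/4)) + C4*exp(2^(1/4)*I*c*(1/k)^(1/4))


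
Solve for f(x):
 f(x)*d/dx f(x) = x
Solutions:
 f(x) = -sqrt(C1 + x^2)
 f(x) = sqrt(C1 + x^2)


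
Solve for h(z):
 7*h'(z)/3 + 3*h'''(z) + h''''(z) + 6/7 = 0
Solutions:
 h(z) = C1 + C2*exp(z*(-1 + 6^(1/3)/(2*(sqrt(133) + 13)^(1/3)) + 6^(2/3)*(sqrt(133) + 13)^(1/3)/12))*sin(2^(1/3)*3^(1/6)*z*(-2^(1/3)*(sqrt(133) + 13)^(1/3) + 2*3^(2/3)/(sqrt(133) + 13)^(1/3))/4) + C3*exp(z*(-1 + 6^(1/3)/(2*(sqrt(133) + 13)^(1/3)) + 6^(2/3)*(sqrt(133) + 13)^(1/3)/12))*cos(2^(1/3)*3^(1/6)*z*(-2^(1/3)*(sqrt(133) + 13)^(1/3) + 2*3^(2/3)/(sqrt(133) + 13)^(1/3))/4) + C4*exp(-z*(6^(1/3)/(sqrt(133) + 13)^(1/3) + 1 + 6^(2/3)*(sqrt(133) + 13)^(1/3)/6)) - 18*z/49


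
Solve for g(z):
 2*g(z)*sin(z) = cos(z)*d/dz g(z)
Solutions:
 g(z) = C1/cos(z)^2


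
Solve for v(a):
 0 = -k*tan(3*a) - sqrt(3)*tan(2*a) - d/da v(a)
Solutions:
 v(a) = C1 + k*log(cos(3*a))/3 + sqrt(3)*log(cos(2*a))/2


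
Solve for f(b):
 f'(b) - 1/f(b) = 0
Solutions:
 f(b) = -sqrt(C1 + 2*b)
 f(b) = sqrt(C1 + 2*b)


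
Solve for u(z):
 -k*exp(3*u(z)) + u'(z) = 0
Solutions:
 u(z) = log(-1/(C1 + 3*k*z))/3
 u(z) = log((-1/(C1 + k*z))^(1/3)*(-3^(2/3) - 3*3^(1/6)*I)/6)
 u(z) = log((-1/(C1 + k*z))^(1/3)*(-3^(2/3) + 3*3^(1/6)*I)/6)


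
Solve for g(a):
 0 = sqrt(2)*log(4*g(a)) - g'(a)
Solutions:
 -sqrt(2)*Integral(1/(log(_y) + 2*log(2)), (_y, g(a)))/2 = C1 - a


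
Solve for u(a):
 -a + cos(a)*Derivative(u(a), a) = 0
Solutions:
 u(a) = C1 + Integral(a/cos(a), a)


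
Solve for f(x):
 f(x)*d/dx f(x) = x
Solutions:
 f(x) = -sqrt(C1 + x^2)
 f(x) = sqrt(C1 + x^2)


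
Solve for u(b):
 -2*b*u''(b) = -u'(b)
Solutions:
 u(b) = C1 + C2*b^(3/2)


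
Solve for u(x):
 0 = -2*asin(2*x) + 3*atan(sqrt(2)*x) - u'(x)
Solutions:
 u(x) = C1 - 2*x*asin(2*x) + 3*x*atan(sqrt(2)*x) - sqrt(1 - 4*x^2) - 3*sqrt(2)*log(2*x^2 + 1)/4


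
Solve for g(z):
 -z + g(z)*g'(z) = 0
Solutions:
 g(z) = -sqrt(C1 + z^2)
 g(z) = sqrt(C1 + z^2)


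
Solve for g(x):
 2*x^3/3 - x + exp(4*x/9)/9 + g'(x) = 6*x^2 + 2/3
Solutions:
 g(x) = C1 - x^4/6 + 2*x^3 + x^2/2 + 2*x/3 - exp(4*x/9)/4


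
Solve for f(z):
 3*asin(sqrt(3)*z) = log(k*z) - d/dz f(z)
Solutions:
 f(z) = C1 + z*log(k*z) - 3*z*asin(sqrt(3)*z) - z - sqrt(3)*sqrt(1 - 3*z^2)


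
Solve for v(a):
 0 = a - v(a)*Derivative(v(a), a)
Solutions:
 v(a) = -sqrt(C1 + a^2)
 v(a) = sqrt(C1 + a^2)


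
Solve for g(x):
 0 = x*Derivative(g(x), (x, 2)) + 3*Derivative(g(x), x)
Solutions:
 g(x) = C1 + C2/x^2


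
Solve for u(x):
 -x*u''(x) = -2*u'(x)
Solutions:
 u(x) = C1 + C2*x^3


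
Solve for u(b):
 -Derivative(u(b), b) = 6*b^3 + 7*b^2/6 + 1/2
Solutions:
 u(b) = C1 - 3*b^4/2 - 7*b^3/18 - b/2


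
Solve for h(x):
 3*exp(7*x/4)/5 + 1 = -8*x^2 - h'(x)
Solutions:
 h(x) = C1 - 8*x^3/3 - x - 12*exp(7*x/4)/35


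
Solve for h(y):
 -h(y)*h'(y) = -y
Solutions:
 h(y) = -sqrt(C1 + y^2)
 h(y) = sqrt(C1 + y^2)


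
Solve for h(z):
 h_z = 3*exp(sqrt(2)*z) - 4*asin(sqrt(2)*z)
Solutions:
 h(z) = C1 - 4*z*asin(sqrt(2)*z) - 2*sqrt(2)*sqrt(1 - 2*z^2) + 3*sqrt(2)*exp(sqrt(2)*z)/2


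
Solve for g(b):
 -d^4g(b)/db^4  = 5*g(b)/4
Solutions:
 g(b) = (C1*sin(5^(1/4)*b/2) + C2*cos(5^(1/4)*b/2))*exp(-5^(1/4)*b/2) + (C3*sin(5^(1/4)*b/2) + C4*cos(5^(1/4)*b/2))*exp(5^(1/4)*b/2)


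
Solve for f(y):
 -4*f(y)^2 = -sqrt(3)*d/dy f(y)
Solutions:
 f(y) = -3/(C1 + 4*sqrt(3)*y)


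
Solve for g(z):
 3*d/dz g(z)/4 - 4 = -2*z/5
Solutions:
 g(z) = C1 - 4*z^2/15 + 16*z/3


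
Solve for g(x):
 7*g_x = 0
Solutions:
 g(x) = C1


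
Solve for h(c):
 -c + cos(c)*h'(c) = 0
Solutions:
 h(c) = C1 + Integral(c/cos(c), c)


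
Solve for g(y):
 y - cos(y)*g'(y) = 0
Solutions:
 g(y) = C1 + Integral(y/cos(y), y)


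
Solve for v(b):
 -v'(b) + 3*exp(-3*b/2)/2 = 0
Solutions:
 v(b) = C1 - 1/exp(b)^(3/2)


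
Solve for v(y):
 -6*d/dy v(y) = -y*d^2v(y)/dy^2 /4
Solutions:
 v(y) = C1 + C2*y^25


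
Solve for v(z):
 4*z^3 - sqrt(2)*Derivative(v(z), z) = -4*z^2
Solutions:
 v(z) = C1 + sqrt(2)*z^4/2 + 2*sqrt(2)*z^3/3


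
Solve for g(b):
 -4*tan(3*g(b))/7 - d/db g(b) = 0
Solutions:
 g(b) = -asin(C1*exp(-12*b/7))/3 + pi/3
 g(b) = asin(C1*exp(-12*b/7))/3


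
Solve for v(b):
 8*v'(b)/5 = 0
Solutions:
 v(b) = C1


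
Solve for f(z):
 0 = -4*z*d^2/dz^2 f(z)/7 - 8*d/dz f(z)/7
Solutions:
 f(z) = C1 + C2/z


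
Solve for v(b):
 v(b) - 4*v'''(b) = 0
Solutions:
 v(b) = C3*exp(2^(1/3)*b/2) + (C1*sin(2^(1/3)*sqrt(3)*b/4) + C2*cos(2^(1/3)*sqrt(3)*b/4))*exp(-2^(1/3)*b/4)


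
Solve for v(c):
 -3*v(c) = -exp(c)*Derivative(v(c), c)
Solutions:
 v(c) = C1*exp(-3*exp(-c))


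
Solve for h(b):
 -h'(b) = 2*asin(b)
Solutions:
 h(b) = C1 - 2*b*asin(b) - 2*sqrt(1 - b^2)


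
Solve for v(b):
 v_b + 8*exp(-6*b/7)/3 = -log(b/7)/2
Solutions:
 v(b) = C1 - b*log(b)/2 + b*(1 + log(7))/2 + 28*exp(-6*b/7)/9


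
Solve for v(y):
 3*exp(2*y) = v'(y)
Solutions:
 v(y) = C1 + 3*exp(2*y)/2


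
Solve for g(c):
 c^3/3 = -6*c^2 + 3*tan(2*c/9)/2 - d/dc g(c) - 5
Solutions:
 g(c) = C1 - c^4/12 - 2*c^3 - 5*c - 27*log(cos(2*c/9))/4


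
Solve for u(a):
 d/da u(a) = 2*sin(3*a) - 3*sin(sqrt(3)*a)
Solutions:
 u(a) = C1 - 2*cos(3*a)/3 + sqrt(3)*cos(sqrt(3)*a)


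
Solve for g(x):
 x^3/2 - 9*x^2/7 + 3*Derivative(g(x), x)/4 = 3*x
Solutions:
 g(x) = C1 - x^4/6 + 4*x^3/7 + 2*x^2


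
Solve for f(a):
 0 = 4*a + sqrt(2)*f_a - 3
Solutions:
 f(a) = C1 - sqrt(2)*a^2 + 3*sqrt(2)*a/2


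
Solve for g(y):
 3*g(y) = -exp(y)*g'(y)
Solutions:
 g(y) = C1*exp(3*exp(-y))


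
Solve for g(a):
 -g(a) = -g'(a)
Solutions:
 g(a) = C1*exp(a)


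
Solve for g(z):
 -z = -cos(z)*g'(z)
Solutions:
 g(z) = C1 + Integral(z/cos(z), z)


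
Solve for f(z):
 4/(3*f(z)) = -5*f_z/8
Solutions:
 f(z) = -sqrt(C1 - 960*z)/15
 f(z) = sqrt(C1 - 960*z)/15


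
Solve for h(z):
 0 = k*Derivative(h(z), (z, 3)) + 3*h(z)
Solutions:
 h(z) = C1*exp(3^(1/3)*z*(-1/k)^(1/3)) + C2*exp(z*(-1/k)^(1/3)*(-3^(1/3) + 3^(5/6)*I)/2) + C3*exp(-z*(-1/k)^(1/3)*(3^(1/3) + 3^(5/6)*I)/2)


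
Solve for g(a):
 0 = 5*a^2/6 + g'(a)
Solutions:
 g(a) = C1 - 5*a^3/18


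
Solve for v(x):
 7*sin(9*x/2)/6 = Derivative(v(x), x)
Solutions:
 v(x) = C1 - 7*cos(9*x/2)/27


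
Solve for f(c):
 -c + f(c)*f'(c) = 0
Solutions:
 f(c) = -sqrt(C1 + c^2)
 f(c) = sqrt(C1 + c^2)


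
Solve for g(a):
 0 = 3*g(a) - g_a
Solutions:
 g(a) = C1*exp(3*a)


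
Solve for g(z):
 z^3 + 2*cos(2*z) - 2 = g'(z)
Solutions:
 g(z) = C1 + z^4/4 - 2*z + 2*sin(z)*cos(z)


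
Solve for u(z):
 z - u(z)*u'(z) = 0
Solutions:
 u(z) = -sqrt(C1 + z^2)
 u(z) = sqrt(C1 + z^2)


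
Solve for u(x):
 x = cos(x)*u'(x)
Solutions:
 u(x) = C1 + Integral(x/cos(x), x)


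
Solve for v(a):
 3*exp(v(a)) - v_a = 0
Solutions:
 v(a) = log(-1/(C1 + 3*a))


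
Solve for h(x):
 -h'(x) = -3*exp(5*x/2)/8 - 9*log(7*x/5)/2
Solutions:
 h(x) = C1 + 9*x*log(x)/2 + 9*x*(-log(5) - 1 + log(7))/2 + 3*exp(5*x/2)/20


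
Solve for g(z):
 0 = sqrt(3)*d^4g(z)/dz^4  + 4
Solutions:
 g(z) = C1 + C2*z + C3*z^2 + C4*z^3 - sqrt(3)*z^4/18


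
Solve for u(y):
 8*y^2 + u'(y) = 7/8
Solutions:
 u(y) = C1 - 8*y^3/3 + 7*y/8


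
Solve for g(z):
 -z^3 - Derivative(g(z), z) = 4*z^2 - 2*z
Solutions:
 g(z) = C1 - z^4/4 - 4*z^3/3 + z^2


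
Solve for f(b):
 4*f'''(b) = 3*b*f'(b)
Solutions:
 f(b) = C1 + Integral(C2*airyai(6^(1/3)*b/2) + C3*airybi(6^(1/3)*b/2), b)


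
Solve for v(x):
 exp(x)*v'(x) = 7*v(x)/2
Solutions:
 v(x) = C1*exp(-7*exp(-x)/2)


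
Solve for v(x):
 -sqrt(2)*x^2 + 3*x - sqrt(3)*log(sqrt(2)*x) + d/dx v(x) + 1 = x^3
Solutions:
 v(x) = C1 + x^4/4 + sqrt(2)*x^3/3 - 3*x^2/2 + sqrt(3)*x*log(x) - sqrt(3)*x - x + sqrt(3)*x*log(2)/2


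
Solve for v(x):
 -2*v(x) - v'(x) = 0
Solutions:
 v(x) = C1*exp(-2*x)


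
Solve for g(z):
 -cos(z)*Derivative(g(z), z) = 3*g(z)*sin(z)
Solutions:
 g(z) = C1*cos(z)^3


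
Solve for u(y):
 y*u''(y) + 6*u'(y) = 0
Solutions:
 u(y) = C1 + C2/y^5


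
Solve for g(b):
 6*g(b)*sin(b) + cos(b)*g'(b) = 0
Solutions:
 g(b) = C1*cos(b)^6


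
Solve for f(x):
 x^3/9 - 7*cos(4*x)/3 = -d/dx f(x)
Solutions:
 f(x) = C1 - x^4/36 + 7*sin(4*x)/12


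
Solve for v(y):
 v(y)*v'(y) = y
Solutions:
 v(y) = -sqrt(C1 + y^2)
 v(y) = sqrt(C1 + y^2)


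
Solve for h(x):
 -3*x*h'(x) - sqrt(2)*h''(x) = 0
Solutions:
 h(x) = C1 + C2*erf(2^(1/4)*sqrt(3)*x/2)


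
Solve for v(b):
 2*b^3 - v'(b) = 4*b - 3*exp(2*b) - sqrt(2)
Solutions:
 v(b) = C1 + b^4/2 - 2*b^2 + sqrt(2)*b + 3*exp(2*b)/2


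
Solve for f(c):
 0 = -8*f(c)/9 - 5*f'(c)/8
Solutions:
 f(c) = C1*exp(-64*c/45)


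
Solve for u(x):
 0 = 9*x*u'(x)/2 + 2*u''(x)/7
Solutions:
 u(x) = C1 + C2*erf(3*sqrt(14)*x/4)


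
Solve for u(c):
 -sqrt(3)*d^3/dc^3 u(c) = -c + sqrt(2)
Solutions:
 u(c) = C1 + C2*c + C3*c^2 + sqrt(3)*c^4/72 - sqrt(6)*c^3/18


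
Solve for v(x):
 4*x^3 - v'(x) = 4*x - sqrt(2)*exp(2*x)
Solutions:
 v(x) = C1 + x^4 - 2*x^2 + sqrt(2)*exp(2*x)/2


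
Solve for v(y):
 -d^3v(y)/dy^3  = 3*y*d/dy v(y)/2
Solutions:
 v(y) = C1 + Integral(C2*airyai(-2^(2/3)*3^(1/3)*y/2) + C3*airybi(-2^(2/3)*3^(1/3)*y/2), y)


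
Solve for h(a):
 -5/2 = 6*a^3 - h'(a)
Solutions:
 h(a) = C1 + 3*a^4/2 + 5*a/2


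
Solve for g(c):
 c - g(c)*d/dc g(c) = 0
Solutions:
 g(c) = -sqrt(C1 + c^2)
 g(c) = sqrt(C1 + c^2)


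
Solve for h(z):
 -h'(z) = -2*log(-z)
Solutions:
 h(z) = C1 + 2*z*log(-z) - 2*z


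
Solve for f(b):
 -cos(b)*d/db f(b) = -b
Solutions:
 f(b) = C1 + Integral(b/cos(b), b)


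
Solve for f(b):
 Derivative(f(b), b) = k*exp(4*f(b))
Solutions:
 f(b) = log(-(-1/(C1 + 4*b*k))^(1/4))
 f(b) = log(-1/(C1 + 4*b*k))/4
 f(b) = log(-I*(-1/(C1 + 4*b*k))^(1/4))
 f(b) = log(I*(-1/(C1 + 4*b*k))^(1/4))


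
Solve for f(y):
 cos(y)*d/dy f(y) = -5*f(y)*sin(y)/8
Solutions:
 f(y) = C1*cos(y)^(5/8)


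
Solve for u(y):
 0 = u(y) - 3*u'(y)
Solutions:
 u(y) = C1*exp(y/3)


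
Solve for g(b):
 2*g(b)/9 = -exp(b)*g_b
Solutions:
 g(b) = C1*exp(2*exp(-b)/9)


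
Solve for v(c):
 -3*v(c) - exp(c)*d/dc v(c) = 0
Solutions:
 v(c) = C1*exp(3*exp(-c))


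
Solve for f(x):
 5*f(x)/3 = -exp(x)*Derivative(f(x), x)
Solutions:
 f(x) = C1*exp(5*exp(-x)/3)


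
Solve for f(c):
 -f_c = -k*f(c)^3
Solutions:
 f(c) = -sqrt(2)*sqrt(-1/(C1 + c*k))/2
 f(c) = sqrt(2)*sqrt(-1/(C1 + c*k))/2


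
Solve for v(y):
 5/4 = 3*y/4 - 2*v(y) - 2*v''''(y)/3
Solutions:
 v(y) = 3*y/8 + (C1*sin(sqrt(2)*3^(1/4)*y/2) + C2*cos(sqrt(2)*3^(1/4)*y/2))*exp(-sqrt(2)*3^(1/4)*y/2) + (C3*sin(sqrt(2)*3^(1/4)*y/2) + C4*cos(sqrt(2)*3^(1/4)*y/2))*exp(sqrt(2)*3^(1/4)*y/2) - 5/8


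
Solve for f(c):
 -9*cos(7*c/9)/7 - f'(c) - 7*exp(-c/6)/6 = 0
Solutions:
 f(c) = C1 - 81*sin(7*c/9)/49 + 7*exp(-c/6)


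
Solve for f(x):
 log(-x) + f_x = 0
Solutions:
 f(x) = C1 - x*log(-x) + x


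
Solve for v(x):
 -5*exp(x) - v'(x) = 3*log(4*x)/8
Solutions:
 v(x) = C1 - 3*x*log(x)/8 + 3*x*(1 - 2*log(2))/8 - 5*exp(x)


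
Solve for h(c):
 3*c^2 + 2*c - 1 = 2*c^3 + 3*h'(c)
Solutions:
 h(c) = C1 - c^4/6 + c^3/3 + c^2/3 - c/3


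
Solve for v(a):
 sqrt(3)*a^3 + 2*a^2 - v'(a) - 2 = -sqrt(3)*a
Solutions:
 v(a) = C1 + sqrt(3)*a^4/4 + 2*a^3/3 + sqrt(3)*a^2/2 - 2*a


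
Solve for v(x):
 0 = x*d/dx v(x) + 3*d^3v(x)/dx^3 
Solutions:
 v(x) = C1 + Integral(C2*airyai(-3^(2/3)*x/3) + C3*airybi(-3^(2/3)*x/3), x)


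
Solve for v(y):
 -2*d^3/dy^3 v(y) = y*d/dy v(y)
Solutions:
 v(y) = C1 + Integral(C2*airyai(-2^(2/3)*y/2) + C3*airybi(-2^(2/3)*y/2), y)


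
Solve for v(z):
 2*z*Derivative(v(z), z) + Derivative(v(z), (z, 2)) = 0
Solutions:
 v(z) = C1 + C2*erf(z)


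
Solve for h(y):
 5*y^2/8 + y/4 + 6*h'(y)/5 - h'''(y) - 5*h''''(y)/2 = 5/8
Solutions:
 h(y) = C1 + C2*exp(-y*(2*2^(2/3)/(9*sqrt(1985) + 401)^(1/3) + 4 + 2^(1/3)*(9*sqrt(1985) + 401)^(1/3))/30)*sin(2^(1/3)*sqrt(3)*y*(-(9*sqrt(1985) + 401)^(1/3) + 2*2^(1/3)/(9*sqrt(1985) + 401)^(1/3))/30) + C3*exp(-y*(2*2^(2/3)/(9*sqrt(1985) + 401)^(1/3) + 4 + 2^(1/3)*(9*sqrt(1985) + 401)^(1/3))/30)*cos(2^(1/3)*sqrt(3)*y*(-(9*sqrt(1985) + 401)^(1/3) + 2*2^(1/3)/(9*sqrt(1985) + 401)^(1/3))/30) + C4*exp(y*(-2 + 2*2^(2/3)/(9*sqrt(1985) + 401)^(1/3) + 2^(1/3)*(9*sqrt(1985) + 401)^(1/3))/15) - 25*y^3/144 - 5*y^2/48 - 25*y/72


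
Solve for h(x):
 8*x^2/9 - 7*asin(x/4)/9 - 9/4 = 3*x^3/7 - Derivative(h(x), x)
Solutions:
 h(x) = C1 + 3*x^4/28 - 8*x^3/27 + 7*x*asin(x/4)/9 + 9*x/4 + 7*sqrt(16 - x^2)/9


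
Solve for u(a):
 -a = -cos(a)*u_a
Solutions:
 u(a) = C1 + Integral(a/cos(a), a)


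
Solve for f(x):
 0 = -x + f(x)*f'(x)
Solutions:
 f(x) = -sqrt(C1 + x^2)
 f(x) = sqrt(C1 + x^2)


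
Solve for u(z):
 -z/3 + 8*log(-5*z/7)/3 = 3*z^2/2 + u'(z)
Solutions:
 u(z) = C1 - z^3/2 - z^2/6 + 8*z*log(-z)/3 + 8*z*(-log(7) - 1 + log(5))/3


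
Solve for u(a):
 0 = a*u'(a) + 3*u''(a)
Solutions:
 u(a) = C1 + C2*erf(sqrt(6)*a/6)


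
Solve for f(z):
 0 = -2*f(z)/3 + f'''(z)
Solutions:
 f(z) = C3*exp(2^(1/3)*3^(2/3)*z/3) + (C1*sin(2^(1/3)*3^(1/6)*z/2) + C2*cos(2^(1/3)*3^(1/6)*z/2))*exp(-2^(1/3)*3^(2/3)*z/6)


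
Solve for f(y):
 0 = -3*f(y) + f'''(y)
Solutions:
 f(y) = C3*exp(3^(1/3)*y) + (C1*sin(3^(5/6)*y/2) + C2*cos(3^(5/6)*y/2))*exp(-3^(1/3)*y/2)


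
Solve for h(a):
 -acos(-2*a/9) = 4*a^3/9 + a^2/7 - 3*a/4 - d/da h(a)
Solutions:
 h(a) = C1 + a^4/9 + a^3/21 - 3*a^2/8 + a*acos(-2*a/9) + sqrt(81 - 4*a^2)/2


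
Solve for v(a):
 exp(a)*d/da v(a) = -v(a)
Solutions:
 v(a) = C1*exp(exp(-a))


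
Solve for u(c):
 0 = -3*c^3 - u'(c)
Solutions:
 u(c) = C1 - 3*c^4/4


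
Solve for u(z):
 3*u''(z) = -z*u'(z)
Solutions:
 u(z) = C1 + C2*erf(sqrt(6)*z/6)


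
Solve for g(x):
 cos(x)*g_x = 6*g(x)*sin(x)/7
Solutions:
 g(x) = C1/cos(x)^(6/7)


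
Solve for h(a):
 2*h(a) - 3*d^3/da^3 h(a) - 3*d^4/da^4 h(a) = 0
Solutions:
 h(a) = C1*exp(a*(-3 + sqrt(3)*sqrt(-32/(-9 + sqrt(593))^(1/3) + 3 + 4*(-9 + sqrt(593))^(1/3)))/12)*sin(sqrt(6)*a*sqrt(-16/(-9 + sqrt(593))^(1/3) - 3 + 2*(-9 + sqrt(593))^(1/3) + 3*sqrt(3)/sqrt(-32/(-9 + sqrt(593))^(1/3) + 3 + 4*(-9 + sqrt(593))^(1/3)))/12) + C2*exp(a*(-3 + sqrt(3)*sqrt(-32/(-9 + sqrt(593))^(1/3) + 3 + 4*(-9 + sqrt(593))^(1/3)))/12)*cos(sqrt(6)*a*sqrt(-16/(-9 + sqrt(593))^(1/3) - 3 + 2*(-9 + sqrt(593))^(1/3) + 3*sqrt(3)/sqrt(-32/(-9 + sqrt(593))^(1/3) + 3 + 4*(-9 + sqrt(593))^(1/3)))/12) + C3*exp(a*(-3 - sqrt(3)*sqrt(-32/(-9 + sqrt(593))^(1/3) + 3 + 4*(-9 + sqrt(593))^(1/3)) + sqrt(6)*sqrt(-2*(-9 + sqrt(593))^(1/3) + 3 + 16/(-9 + sqrt(593))^(1/3) + 3*sqrt(3)/sqrt(-32/(-9 + sqrt(593))^(1/3) + 3 + 4*(-9 + sqrt(593))^(1/3))))/12) + C4*exp(-a*(sqrt(3)*sqrt(-32/(-9 + sqrt(593))^(1/3) + 3 + 4*(-9 + sqrt(593))^(1/3)) + 3 + sqrt(6)*sqrt(-2*(-9 + sqrt(593))^(1/3) + 3 + 16/(-9 + sqrt(593))^(1/3) + 3*sqrt(3)/sqrt(-32/(-9 + sqrt(593))^(1/3) + 3 + 4*(-9 + sqrt(593))^(1/3))))/12)


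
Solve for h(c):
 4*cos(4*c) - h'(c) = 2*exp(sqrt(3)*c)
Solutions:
 h(c) = C1 - 2*sqrt(3)*exp(sqrt(3)*c)/3 + sin(4*c)


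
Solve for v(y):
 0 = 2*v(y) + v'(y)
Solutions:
 v(y) = C1*exp(-2*y)


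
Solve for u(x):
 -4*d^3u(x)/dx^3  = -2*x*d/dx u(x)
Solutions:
 u(x) = C1 + Integral(C2*airyai(2^(2/3)*x/2) + C3*airybi(2^(2/3)*x/2), x)


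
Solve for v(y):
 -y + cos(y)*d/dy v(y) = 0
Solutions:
 v(y) = C1 + Integral(y/cos(y), y)


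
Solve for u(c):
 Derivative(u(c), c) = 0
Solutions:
 u(c) = C1


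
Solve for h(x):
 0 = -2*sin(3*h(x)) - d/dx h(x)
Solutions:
 h(x) = -acos((-C1 - exp(12*x))/(C1 - exp(12*x)))/3 + 2*pi/3
 h(x) = acos((-C1 - exp(12*x))/(C1 - exp(12*x)))/3


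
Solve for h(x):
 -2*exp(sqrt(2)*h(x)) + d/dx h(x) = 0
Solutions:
 h(x) = sqrt(2)*(2*log(-1/(C1 + 2*x)) - log(2))/4


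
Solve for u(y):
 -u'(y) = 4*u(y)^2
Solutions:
 u(y) = 1/(C1 + 4*y)


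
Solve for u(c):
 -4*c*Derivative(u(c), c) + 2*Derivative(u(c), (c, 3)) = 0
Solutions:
 u(c) = C1 + Integral(C2*airyai(2^(1/3)*c) + C3*airybi(2^(1/3)*c), c)


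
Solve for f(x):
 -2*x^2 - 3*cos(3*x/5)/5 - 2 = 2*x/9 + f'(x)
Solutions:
 f(x) = C1 - 2*x^3/3 - x^2/9 - 2*x - sin(3*x/5)


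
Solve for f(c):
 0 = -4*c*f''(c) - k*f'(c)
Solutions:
 f(c) = C1 + c^(1 - re(k)/4)*(C2*sin(log(c)*Abs(im(k))/4) + C3*cos(log(c)*im(k)/4))


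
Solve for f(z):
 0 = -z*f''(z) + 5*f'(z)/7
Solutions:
 f(z) = C1 + C2*z^(12/7)


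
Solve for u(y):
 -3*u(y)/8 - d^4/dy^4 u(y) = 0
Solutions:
 u(y) = (C1*sin(2^(3/4)*3^(1/4)*y/4) + C2*cos(2^(3/4)*3^(1/4)*y/4))*exp(-2^(3/4)*3^(1/4)*y/4) + (C3*sin(2^(3/4)*3^(1/4)*y/4) + C4*cos(2^(3/4)*3^(1/4)*y/4))*exp(2^(3/4)*3^(1/4)*y/4)


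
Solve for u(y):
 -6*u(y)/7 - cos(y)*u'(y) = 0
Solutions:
 u(y) = C1*(sin(y) - 1)^(3/7)/(sin(y) + 1)^(3/7)


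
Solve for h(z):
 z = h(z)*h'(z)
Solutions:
 h(z) = -sqrt(C1 + z^2)
 h(z) = sqrt(C1 + z^2)
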